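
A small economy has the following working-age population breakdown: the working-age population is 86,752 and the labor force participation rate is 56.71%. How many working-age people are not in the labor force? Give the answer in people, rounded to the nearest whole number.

Share not in the labor force = 1 − 0.5671 = 0.4329.
Not in labor force = 0.4329 × 86,752 ≈ 37,555.

About 37,555 are not in the labor force.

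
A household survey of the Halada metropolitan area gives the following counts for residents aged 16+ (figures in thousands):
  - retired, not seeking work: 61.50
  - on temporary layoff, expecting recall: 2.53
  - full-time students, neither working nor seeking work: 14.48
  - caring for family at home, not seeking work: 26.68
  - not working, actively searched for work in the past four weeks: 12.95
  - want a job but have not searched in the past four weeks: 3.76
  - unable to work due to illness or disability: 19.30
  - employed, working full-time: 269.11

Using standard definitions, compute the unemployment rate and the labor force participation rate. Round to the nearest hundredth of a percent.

Unemployment rate ≈ 5.44%; labor force participation rate ≈ 69.36%.

Employed = 269.11 thousand.
Unemployed = 2.53 + 12.95 = 15.48 thousand (jobless and actively searching, or on temporary layoff).
Labor force = 269.11 + 15.48 = 284.59 thousand.
Not in labor force = 61.50 + 14.48 + 26.68 + 3.76 + 19.30 = 125.72 thousand (those not working and not actively searching are outside the labor force — including those who want a job but have given up searching).
Civilian working-age population = 284.59 + 125.72 = 410.31 thousand.
Unemployment rate = 15.48 / 284.59 = 5.44%.
Labor force participation rate = 284.59 / 410.31 = 69.36%.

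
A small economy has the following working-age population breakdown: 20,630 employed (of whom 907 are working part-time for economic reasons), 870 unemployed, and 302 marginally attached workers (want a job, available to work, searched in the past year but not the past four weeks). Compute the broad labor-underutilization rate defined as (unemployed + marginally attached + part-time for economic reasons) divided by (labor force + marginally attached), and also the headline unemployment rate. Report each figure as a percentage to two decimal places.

Labor force = 20,630 + 870 = 21,500.
Numerator = 870 + 302 + 907 = 2,079.
Denominator = 21,500 + 302 = 21,802.
Broad rate = 2,079 / 21,802 = 9.54%.
Headline unemployment rate = 870 / 21,500 = 4.05%.

Broad underutilization rate ≈ 9.54%; headline unemployment rate ≈ 4.05%.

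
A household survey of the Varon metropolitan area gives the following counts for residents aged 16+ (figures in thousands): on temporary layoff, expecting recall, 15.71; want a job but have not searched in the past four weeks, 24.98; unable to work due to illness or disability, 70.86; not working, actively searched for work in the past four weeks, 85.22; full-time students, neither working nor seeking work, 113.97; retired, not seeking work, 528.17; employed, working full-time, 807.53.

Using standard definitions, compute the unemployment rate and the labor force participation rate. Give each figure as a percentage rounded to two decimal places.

Employed = 807.53 thousand.
Unemployed = 15.71 + 85.22 = 100.93 thousand (jobless and actively searching, or on temporary layoff).
Labor force = 807.53 + 100.93 = 908.46 thousand.
Not in labor force = 24.98 + 70.86 + 113.97 + 528.17 = 737.98 thousand (those not working and not actively searching are outside the labor force — including those who want a job but have given up searching).
Civilian working-age population = 908.46 + 737.98 = 1,646.44 thousand.
Unemployment rate = 100.93 / 908.46 = 11.11%.
Labor force participation rate = 908.46 / 1,646.44 = 55.18%.

Unemployment rate ≈ 11.11%; labor force participation rate ≈ 55.18%.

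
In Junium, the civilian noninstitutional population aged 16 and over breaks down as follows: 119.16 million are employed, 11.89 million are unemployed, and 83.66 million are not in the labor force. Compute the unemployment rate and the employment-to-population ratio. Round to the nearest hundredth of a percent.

Unemployment rate ≈ 9.07%; employment-population ratio ≈ 55.50%.

Labor force = employed + unemployed = 119.16 + 11.89 = 131.05 million.
Working-age population = 131.05 + 83.66 = 214.71 million.
Unemployment rate = 11.89 / 131.05 = 9.07%.
Employment-population ratio = 119.16 / 214.71 = 55.50%.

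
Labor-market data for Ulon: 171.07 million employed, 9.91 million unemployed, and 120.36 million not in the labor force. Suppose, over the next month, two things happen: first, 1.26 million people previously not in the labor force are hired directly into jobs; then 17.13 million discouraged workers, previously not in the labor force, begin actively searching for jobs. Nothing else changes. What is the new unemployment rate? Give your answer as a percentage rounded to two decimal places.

Initially, labor force = 171.07 + 9.91 = 180.98 million, so u = 9.91/180.98 = 5.48%.
After the first change, employed and labor force both rise by 1.26; unemployed unchanged → E = 172.33, U = 9.91, labor force = 182.24 million.
After the second change, unemployed and labor force both rise by 17.13 → E = 172.33, U = 27.04, labor force = 199.37 million.
New unemployment rate = 27.04 / 199.37 = 13.56%.

New unemployment rate ≈ 13.56%.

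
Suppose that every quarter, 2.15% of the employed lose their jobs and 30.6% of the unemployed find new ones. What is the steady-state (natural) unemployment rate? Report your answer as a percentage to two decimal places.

Steady-state unemployment rate ≈ 6.56%.

At steady state the flows balance: s·E = f·U, so U/(E+U) = s/(s+f).
u* = 2.15 / (2.15 + 30.6) = 2.15 / 32.75 = 6.56%.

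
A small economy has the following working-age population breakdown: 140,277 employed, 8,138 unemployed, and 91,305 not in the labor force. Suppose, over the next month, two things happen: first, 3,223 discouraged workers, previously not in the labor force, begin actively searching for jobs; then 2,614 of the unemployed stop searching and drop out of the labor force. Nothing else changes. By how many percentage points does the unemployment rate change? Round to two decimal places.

The unemployment rate changes by +0.39 percentage points.

Initially, labor force = 140,277 + 8,138 = 148,415, so u = 8,138/148,415 = 5.48%.
After the first change, unemployed and labor force both rise by 3,223 → E = 140,277, U = 11,361, labor force = 151,638.
After the second change, unemployed and labor force both fall by 2,614 → E = 140,277, U = 8,747, labor force = 149,024.
New unemployment rate = 8,747 / 149,024 = 5.87%.
Change = 5.87% − 5.48% = +0.39 percentage points.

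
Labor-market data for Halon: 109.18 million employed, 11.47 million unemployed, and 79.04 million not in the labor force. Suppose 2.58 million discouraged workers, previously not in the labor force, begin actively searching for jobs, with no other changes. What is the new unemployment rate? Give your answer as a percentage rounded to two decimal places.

New unemployment rate ≈ 11.40%.

Initially, labor force = 109.18 + 11.47 = 120.65 million, so u = 11.47/120.65 = 9.51%.
After the change, unemployed and labor force both rise by 2.58 → E = 109.18, U = 14.05, labor force = 123.23 million.
New unemployment rate = 14.05 / 123.23 = 11.40%.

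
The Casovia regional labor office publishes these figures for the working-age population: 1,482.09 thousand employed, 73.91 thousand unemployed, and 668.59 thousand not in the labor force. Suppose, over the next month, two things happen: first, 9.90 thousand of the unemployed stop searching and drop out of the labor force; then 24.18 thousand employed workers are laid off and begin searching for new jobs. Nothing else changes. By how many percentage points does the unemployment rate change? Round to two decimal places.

The unemployment rate changes by +0.95 percentage points.

Initially, labor force = 1,482.09 + 73.91 = 1,556.00 thousand, so u = 73.91/1,556.00 = 4.75%.
After the first change, unemployed and labor force both fall by 9.90 → E = 1,482.09, U = 64.01, labor force = 1,546.10 thousand.
After the second change, employed falls and unemployed rises by 24.18; labor force unchanged → E = 1,457.91, U = 88.19, labor force = 1,546.10 thousand.
New unemployment rate = 88.19 / 1,546.10 = 5.70%.
Change = 5.70% − 4.75% = +0.95 percentage points.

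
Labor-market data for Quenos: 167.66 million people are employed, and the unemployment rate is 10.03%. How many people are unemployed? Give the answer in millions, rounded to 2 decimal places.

Let U be the number unemployed. The labor force is E + U, and U/(E+U) = 0.1003.
So U = 0.1003 × 167.66 / (1 − 0.1003) = 16.8163 / 0.8997 ≈ 18.69 million.

About 18.69 million are unemployed.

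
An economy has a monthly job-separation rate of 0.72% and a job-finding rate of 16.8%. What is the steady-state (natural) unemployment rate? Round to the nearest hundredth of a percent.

At steady state the flows balance: s·E = f·U, so U/(E+U) = s/(s+f).
u* = 0.72 / (0.72 + 16.8) = 0.72 / 17.52 = 4.11%.

Steady-state unemployment rate ≈ 4.11%.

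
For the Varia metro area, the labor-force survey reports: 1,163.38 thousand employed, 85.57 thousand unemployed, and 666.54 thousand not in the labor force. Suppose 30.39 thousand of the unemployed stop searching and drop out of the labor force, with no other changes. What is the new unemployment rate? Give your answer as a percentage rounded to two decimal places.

New unemployment rate ≈ 4.53%.

Initially, labor force = 1,163.38 + 85.57 = 1,248.95 thousand, so u = 85.57/1,248.95 = 6.85%.
After the change, unemployed and labor force both fall by 30.39 → E = 1,163.38, U = 55.18, labor force = 1,218.56 thousand.
New unemployment rate = 55.18 / 1,218.56 = 4.53%.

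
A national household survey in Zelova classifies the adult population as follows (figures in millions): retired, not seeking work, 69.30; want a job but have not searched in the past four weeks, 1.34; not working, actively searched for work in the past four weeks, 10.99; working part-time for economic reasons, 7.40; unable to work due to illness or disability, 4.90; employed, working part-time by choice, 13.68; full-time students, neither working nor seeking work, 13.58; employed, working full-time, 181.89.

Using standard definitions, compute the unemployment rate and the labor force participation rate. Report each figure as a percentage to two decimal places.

Employed = 7.40 + 13.68 + 181.89 = 202.97 million (anyone who worked, including part-time for economic reasons, counts as employed).
Unemployed = 10.99 million.
Labor force = 202.97 + 10.99 = 213.96 million.
Not in labor force = 69.30 + 1.34 + 4.90 + 13.58 = 89.12 million (those not working and not actively searching are outside the labor force — including those who want a job but have given up searching).
Civilian working-age population = 213.96 + 89.12 = 303.08 million.
Unemployment rate = 10.99 / 213.96 = 5.14%.
Labor force participation rate = 213.96 / 303.08 = 70.60%.

Unemployment rate ≈ 5.14%; labor force participation rate ≈ 70.60%.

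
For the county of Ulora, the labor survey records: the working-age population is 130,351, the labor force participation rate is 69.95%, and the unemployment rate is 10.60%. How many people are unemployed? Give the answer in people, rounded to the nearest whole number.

About 9,665 are unemployed.

Labor force = 0.6995 × 130,351 = 91,181.
Unemployed = 0.1060 × 91,181 ≈ 9,665.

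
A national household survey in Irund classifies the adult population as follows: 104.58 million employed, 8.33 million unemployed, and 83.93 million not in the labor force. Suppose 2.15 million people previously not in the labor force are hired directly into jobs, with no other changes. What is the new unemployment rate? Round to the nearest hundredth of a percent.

New unemployment rate ≈ 7.24%.

Initially, labor force = 104.58 + 8.33 = 112.91 million, so u = 8.33/112.91 = 7.38%.
After the change, employed and labor force both rise by 2.15; unemployed unchanged → E = 106.73, U = 8.33, labor force = 115.06 million.
New unemployment rate = 8.33 / 115.06 = 7.24%.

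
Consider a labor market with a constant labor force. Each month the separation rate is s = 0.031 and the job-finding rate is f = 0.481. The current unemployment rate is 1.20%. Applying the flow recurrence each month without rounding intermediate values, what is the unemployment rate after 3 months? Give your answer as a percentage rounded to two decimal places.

Unemployment rate after three months ≈ 5.49%.

With a fixed labor force, u_{t+1} = u_t + s·(1−u_t) − f·u_t = u_t·(1−s−f) + s.
Here 1−s−f = 0.488 and s = 0.031.
u_1 = 0.012000 × 0.488 + 0.031 = 0.036856.
u_2 = 0.036856 × 0.488 + 0.031 = 0.048986.
u_3 = 0.048986 × 0.488 + 0.031 = 0.054905.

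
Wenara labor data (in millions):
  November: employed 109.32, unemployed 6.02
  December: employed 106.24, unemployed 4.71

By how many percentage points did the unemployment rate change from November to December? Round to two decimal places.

November: labor force = 109.32 + 6.02 = 115.34; u = 6.02/115.34 = 5.22%.
December: labor force = 106.24 + 4.71 = 110.95; u = 4.71/110.95 = 4.25%.
Change = 4.25% − 5.22% = −0.97 pp.

The unemployment rate changed by −0.97 percentage points.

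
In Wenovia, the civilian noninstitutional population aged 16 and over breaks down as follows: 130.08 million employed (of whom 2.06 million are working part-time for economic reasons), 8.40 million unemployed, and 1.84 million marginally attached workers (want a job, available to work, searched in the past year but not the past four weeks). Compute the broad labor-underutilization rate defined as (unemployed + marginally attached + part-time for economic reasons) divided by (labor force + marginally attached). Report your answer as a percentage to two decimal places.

Labor force = 130.08 + 8.40 = 138.48 million.
Numerator = 8.40 + 1.84 + 2.06 = 12.30 million.
Denominator = 138.48 + 1.84 = 140.32 million.
Broad rate = 12.30 / 140.32 = 8.77%.

Broad underutilization rate ≈ 8.77%.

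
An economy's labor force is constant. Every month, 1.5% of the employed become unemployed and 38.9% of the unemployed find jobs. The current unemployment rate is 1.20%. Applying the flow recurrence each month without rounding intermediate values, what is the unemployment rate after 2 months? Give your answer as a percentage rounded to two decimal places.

With a fixed labor force, u_{t+1} = u_t + s·(1−u_t) − f·u_t = u_t·(1−s−f) + s.
Here 1−s−f = 0.596 and s = 0.015.
u_1 = 0.012000 × 0.596 + 0.015 = 0.022152.
u_2 = 0.022152 × 0.596 + 0.015 = 0.028203.

Unemployment rate after two months ≈ 2.82%.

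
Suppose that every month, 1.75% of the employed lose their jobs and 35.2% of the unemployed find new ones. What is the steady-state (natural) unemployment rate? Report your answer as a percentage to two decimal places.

Steady-state unemployment rate ≈ 4.74%.

At steady state the flows balance: s·E = f·U, so U/(E+U) = s/(s+f).
u* = 1.75 / (1.75 + 35.2) = 1.75 / 36.95 = 4.74%.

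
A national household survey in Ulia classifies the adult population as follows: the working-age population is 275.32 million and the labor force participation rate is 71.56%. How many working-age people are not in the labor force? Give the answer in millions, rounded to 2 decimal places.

About 78.30 million are not in the labor force.

Share not in the labor force = 1 − 0.7156 = 0.2844.
Not in labor force = 0.2844 × 275.32 ≈ 78.30 million.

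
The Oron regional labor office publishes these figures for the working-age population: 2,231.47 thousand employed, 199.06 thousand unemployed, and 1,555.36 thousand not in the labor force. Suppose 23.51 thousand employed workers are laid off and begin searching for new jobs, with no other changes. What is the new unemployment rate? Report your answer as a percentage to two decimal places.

Initially, labor force = 2,231.47 + 199.06 = 2,430.53 thousand, so u = 199.06/2,430.53 = 8.19%.
After the change, employed falls and unemployed rises by 23.51; labor force unchanged → E = 2,207.96, U = 222.57, labor force = 2,430.53 thousand.
New unemployment rate = 222.57 / 2,430.53 = 9.16%.

New unemployment rate ≈ 9.16%.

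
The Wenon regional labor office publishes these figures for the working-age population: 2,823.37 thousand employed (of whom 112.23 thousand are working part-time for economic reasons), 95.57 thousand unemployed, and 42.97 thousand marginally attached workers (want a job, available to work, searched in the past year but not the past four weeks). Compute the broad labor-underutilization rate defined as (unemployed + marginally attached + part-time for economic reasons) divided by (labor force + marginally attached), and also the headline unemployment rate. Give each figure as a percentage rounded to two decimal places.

Labor force = 2,823.37 + 95.57 = 2,918.94 thousand.
Numerator = 95.57 + 42.97 + 112.23 = 250.77 thousand.
Denominator = 2,918.94 + 42.97 = 2,961.91 thousand.
Broad rate = 250.77 / 2,961.91 = 8.47%.
Headline unemployment rate = 95.57 / 2,918.94 = 3.27%.

Broad underutilization rate ≈ 8.47%; headline unemployment rate ≈ 3.27%.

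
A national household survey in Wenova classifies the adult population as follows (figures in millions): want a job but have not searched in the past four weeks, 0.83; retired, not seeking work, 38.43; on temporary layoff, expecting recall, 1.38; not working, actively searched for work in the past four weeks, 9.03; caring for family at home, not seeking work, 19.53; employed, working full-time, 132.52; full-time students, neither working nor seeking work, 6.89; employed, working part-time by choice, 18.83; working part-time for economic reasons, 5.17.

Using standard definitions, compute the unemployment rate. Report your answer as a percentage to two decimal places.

Employed = 132.52 + 18.83 + 5.17 = 156.52 million (anyone who worked, including part-time for economic reasons, counts as employed).
Unemployed = 1.38 + 9.03 = 10.41 million (jobless and actively searching, or on temporary layoff).
Labor force = 156.52 + 10.41 = 166.93 million.
Unemployment rate = 10.41 / 166.93 = 6.24%.

Unemployment rate ≈ 6.24%.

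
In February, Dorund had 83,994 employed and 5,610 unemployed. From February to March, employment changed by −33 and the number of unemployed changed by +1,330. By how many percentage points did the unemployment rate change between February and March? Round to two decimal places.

February: labor force = 83,994 + 5,610 = 89,604; u = 5,610/89,604 = 6.26%.
March: labor force = 83,961 + 6,940 = 90,901; u = 6,940/90,901 = 7.63%.
Change = 7.63% − 6.26% = +1.37 pp.

The unemployment rate changed by +1.37 percentage points.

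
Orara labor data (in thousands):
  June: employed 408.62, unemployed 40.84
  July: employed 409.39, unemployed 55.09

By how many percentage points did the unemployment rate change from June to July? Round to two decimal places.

June: labor force = 408.62 + 40.84 = 449.46; u = 40.84/449.46 = 9.09%.
July: labor force = 409.39 + 55.09 = 464.48; u = 55.09/464.48 = 11.86%.
Change = 11.86% − 9.09% = +2.77 pp.

The unemployment rate changed by +2.77 percentage points.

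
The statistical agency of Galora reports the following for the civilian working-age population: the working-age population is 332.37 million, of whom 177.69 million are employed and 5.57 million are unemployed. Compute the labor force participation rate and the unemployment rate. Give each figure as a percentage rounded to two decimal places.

Labor force = employed + unemployed = 177.69 + 5.57 = 183.26 million.
Unemployment rate = 5.57 / 183.26 = 3.04%.
Labor force participation rate = 183.26 / 332.37 = 55.14%.

Labor force participation rate ≈ 55.14%; unemployment rate ≈ 3.04%.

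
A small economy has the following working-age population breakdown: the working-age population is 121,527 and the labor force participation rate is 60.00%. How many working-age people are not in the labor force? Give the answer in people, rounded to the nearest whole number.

About 48,611 are not in the labor force.

Share not in the labor force = 1 − 0.6000 = 0.4000.
Not in labor force = 0.4000 × 121,527 ≈ 48,611.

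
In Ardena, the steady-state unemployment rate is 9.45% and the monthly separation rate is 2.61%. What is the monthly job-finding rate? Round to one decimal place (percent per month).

Job-finding rate ≈ 25.0% per month.

From u* = s/(s+f): f = s·(1−u)/u.
f = 2.61 × (1 − 0.0945) / 0.0945 = 2.3634 / 0.0945 ≈ 25.0% per month.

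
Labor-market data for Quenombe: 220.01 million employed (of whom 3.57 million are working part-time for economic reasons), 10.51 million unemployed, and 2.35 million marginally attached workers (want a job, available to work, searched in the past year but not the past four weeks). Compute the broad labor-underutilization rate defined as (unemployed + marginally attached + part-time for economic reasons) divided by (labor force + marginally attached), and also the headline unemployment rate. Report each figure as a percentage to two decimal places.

Broad underutilization rate ≈ 7.06%; headline unemployment rate ≈ 4.56%.

Labor force = 220.01 + 10.51 = 230.52 million.
Numerator = 10.51 + 2.35 + 3.57 = 16.43 million.
Denominator = 230.52 + 2.35 = 232.87 million.
Broad rate = 16.43 / 232.87 = 7.06%.
Headline unemployment rate = 10.51 / 230.52 = 4.56%.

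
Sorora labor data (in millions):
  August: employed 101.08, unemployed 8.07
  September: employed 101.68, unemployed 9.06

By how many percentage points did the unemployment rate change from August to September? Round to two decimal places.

The unemployment rate changed by +0.79 percentage points.

August: labor force = 101.08 + 8.07 = 109.15; u = 8.07/109.15 = 7.39%.
September: labor force = 101.68 + 9.06 = 110.74; u = 9.06/110.74 = 8.18%.
Change = 8.18% − 7.39% = +0.79 pp.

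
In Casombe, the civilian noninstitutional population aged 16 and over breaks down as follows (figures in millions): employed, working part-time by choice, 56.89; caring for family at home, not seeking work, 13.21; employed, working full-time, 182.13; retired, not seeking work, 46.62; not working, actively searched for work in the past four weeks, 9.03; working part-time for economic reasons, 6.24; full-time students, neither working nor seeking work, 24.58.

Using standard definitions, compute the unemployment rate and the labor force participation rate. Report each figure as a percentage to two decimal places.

Employed = 56.89 + 182.13 + 6.24 = 245.26 million (anyone who worked, including part-time for economic reasons, counts as employed).
Unemployed = 9.03 million.
Labor force = 245.26 + 9.03 = 254.29 million.
Not in labor force = 13.21 + 46.62 + 24.58 = 84.41 million (those not working and not actively searching are outside the labor force).
Civilian working-age population = 254.29 + 84.41 = 338.70 million.
Unemployment rate = 9.03 / 254.29 = 3.55%.
Labor force participation rate = 254.29 / 338.70 = 75.08%.

Unemployment rate ≈ 3.55%; labor force participation rate ≈ 75.08%.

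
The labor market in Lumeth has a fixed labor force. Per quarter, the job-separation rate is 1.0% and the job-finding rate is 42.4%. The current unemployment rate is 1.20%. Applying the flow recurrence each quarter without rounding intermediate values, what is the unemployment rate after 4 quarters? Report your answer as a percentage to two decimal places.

Unemployment rate after four quarters ≈ 2.19%.

With a fixed labor force, u_{t+1} = u_t + s·(1−u_t) − f·u_t = u_t·(1−s−f) + s.
Here 1−s−f = 0.566 and s = 0.010.
u_1 = 0.012000 × 0.566 + 0.010 = 0.016792.
u_2 = 0.016792 × 0.566 + 0.010 = 0.019504.
u_3 = 0.019504 × 0.566 + 0.010 = 0.021039.
u_4 = 0.021039 × 0.566 + 0.010 = 0.021908.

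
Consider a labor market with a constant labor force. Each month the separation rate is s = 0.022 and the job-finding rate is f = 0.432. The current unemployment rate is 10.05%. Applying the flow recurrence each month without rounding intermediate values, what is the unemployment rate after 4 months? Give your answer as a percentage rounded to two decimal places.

Unemployment rate after four months ≈ 5.31%.

With a fixed labor force, u_{t+1} = u_t + s·(1−u_t) − f·u_t = u_t·(1−s−f) + s.
Here 1−s−f = 0.546 and s = 0.022.
u_1 = 0.100500 × 0.546 + 0.022 = 0.076873.
u_2 = 0.076873 × 0.546 + 0.022 = 0.063973.
u_3 = 0.063973 × 0.546 + 0.022 = 0.056929.
u_4 = 0.056929 × 0.546 + 0.022 = 0.053083.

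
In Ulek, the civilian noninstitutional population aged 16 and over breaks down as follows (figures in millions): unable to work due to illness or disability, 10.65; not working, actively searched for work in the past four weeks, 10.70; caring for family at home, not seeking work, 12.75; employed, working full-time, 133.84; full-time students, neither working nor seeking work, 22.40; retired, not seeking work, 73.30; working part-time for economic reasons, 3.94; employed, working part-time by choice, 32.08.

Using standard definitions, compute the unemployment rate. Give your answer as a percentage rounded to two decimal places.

Unemployment rate ≈ 5.93%.

Employed = 133.84 + 3.94 + 32.08 = 169.86 million (anyone who worked, including part-time for economic reasons, counts as employed).
Unemployed = 10.70 million.
Labor force = 169.86 + 10.70 = 180.56 million.
Unemployment rate = 10.70 / 180.56 = 5.93%.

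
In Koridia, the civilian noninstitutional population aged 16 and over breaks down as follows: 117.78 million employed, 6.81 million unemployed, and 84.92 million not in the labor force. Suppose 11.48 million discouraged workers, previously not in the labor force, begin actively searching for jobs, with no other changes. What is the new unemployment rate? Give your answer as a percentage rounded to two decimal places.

New unemployment rate ≈ 13.44%.

Initially, labor force = 117.78 + 6.81 = 124.59 million, so u = 6.81/124.59 = 5.47%.
After the change, unemployed and labor force both rise by 11.48 → E = 117.78, U = 18.29, labor force = 136.07 million.
New unemployment rate = 18.29 / 136.07 = 13.44%.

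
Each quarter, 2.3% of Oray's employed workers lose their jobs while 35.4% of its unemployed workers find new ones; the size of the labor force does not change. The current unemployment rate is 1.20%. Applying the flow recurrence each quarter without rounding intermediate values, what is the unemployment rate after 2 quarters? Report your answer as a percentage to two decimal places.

Unemployment rate after two quarters ≈ 4.20%.

With a fixed labor force, u_{t+1} = u_t + s·(1−u_t) − f·u_t = u_t·(1−s−f) + s.
Here 1−s−f = 0.623 and s = 0.023.
u_1 = 0.012000 × 0.623 + 0.023 = 0.030476.
u_2 = 0.030476 × 0.623 + 0.023 = 0.041987.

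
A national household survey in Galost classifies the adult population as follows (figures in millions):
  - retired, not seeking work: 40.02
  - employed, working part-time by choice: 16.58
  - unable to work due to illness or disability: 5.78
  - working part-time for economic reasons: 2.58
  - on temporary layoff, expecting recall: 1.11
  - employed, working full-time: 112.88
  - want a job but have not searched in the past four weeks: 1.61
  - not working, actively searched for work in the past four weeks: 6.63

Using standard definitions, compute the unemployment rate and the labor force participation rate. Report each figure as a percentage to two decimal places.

Employed = 16.58 + 2.58 + 112.88 = 132.04 million (anyone who worked, including part-time for economic reasons, counts as employed).
Unemployed = 1.11 + 6.63 = 7.74 million (jobless and actively searching, or on temporary layoff).
Labor force = 132.04 + 7.74 = 139.78 million.
Not in labor force = 40.02 + 5.78 + 1.61 = 47.41 million (those not working and not actively searching are outside the labor force — including those who want a job but have given up searching).
Civilian working-age population = 139.78 + 47.41 = 187.19 million.
Unemployment rate = 7.74 / 139.78 = 5.54%.
Labor force participation rate = 139.78 / 187.19 = 74.67%.

Unemployment rate ≈ 5.54%; labor force participation rate ≈ 74.67%.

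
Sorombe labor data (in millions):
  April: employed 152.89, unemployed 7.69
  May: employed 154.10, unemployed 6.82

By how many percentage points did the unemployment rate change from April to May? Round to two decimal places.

April: labor force = 152.89 + 7.69 = 160.58; u = 7.69/160.58 = 4.79%.
May: labor force = 154.10 + 6.82 = 160.92; u = 6.82/160.92 = 4.24%.
Change = 4.24% − 4.79% = −0.55 pp.

The unemployment rate changed by −0.55 percentage points.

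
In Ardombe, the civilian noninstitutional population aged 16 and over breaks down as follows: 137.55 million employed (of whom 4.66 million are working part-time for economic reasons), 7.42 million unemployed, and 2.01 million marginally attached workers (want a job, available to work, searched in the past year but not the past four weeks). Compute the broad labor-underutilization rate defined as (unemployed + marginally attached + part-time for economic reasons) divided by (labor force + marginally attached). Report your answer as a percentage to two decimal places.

Labor force = 137.55 + 7.42 = 144.97 million.
Numerator = 7.42 + 2.01 + 4.66 = 14.09 million.
Denominator = 144.97 + 2.01 = 146.98 million.
Broad rate = 14.09 / 146.98 = 9.59%.

Broad underutilization rate ≈ 9.59%.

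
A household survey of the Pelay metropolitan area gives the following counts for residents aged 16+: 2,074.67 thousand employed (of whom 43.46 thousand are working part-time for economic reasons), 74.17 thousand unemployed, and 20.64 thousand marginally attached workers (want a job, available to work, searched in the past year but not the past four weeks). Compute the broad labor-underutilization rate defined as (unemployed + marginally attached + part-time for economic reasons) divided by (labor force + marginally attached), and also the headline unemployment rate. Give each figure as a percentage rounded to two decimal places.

Broad underutilization rate ≈ 6.37%; headline unemployment rate ≈ 3.45%.

Labor force = 2,074.67 + 74.17 = 2,148.84 thousand.
Numerator = 74.17 + 20.64 + 43.46 = 138.27 thousand.
Denominator = 2,148.84 + 20.64 = 2,169.48 thousand.
Broad rate = 138.27 / 2,169.48 = 6.37%.
Headline unemployment rate = 74.17 / 2,148.84 = 3.45%.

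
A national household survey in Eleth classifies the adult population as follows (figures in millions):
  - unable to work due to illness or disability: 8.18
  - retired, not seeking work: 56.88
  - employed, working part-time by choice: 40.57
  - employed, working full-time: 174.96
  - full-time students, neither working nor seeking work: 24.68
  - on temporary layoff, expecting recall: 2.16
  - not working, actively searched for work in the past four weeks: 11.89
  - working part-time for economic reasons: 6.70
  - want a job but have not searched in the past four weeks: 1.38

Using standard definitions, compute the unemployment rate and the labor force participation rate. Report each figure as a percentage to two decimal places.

Employed = 40.57 + 174.96 + 6.70 = 222.23 million (anyone who worked, including part-time for economic reasons, counts as employed).
Unemployed = 2.16 + 11.89 = 14.05 million (jobless and actively searching, or on temporary layoff).
Labor force = 222.23 + 14.05 = 236.28 million.
Not in labor force = 8.18 + 56.88 + 24.68 + 1.38 = 91.12 million (those not working and not actively searching are outside the labor force — including those who want a job but have given up searching).
Civilian working-age population = 236.28 + 91.12 = 327.40 million.
Unemployment rate = 14.05 / 236.28 = 5.95%.
Labor force participation rate = 236.28 / 327.40 = 72.17%.

Unemployment rate ≈ 5.95%; labor force participation rate ≈ 72.17%.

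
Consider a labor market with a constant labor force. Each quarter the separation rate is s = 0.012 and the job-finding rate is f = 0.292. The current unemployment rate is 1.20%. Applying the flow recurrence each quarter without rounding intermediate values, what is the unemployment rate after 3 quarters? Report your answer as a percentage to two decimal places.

Unemployment rate after three quarters ≈ 3.02%.

With a fixed labor force, u_{t+1} = u_t + s·(1−u_t) − f·u_t = u_t·(1−s−f) + s.
Here 1−s−f = 0.696 and s = 0.012.
u_1 = 0.012000 × 0.696 + 0.012 = 0.020352.
u_2 = 0.020352 × 0.696 + 0.012 = 0.026165.
u_3 = 0.026165 × 0.696 + 0.012 = 0.030211.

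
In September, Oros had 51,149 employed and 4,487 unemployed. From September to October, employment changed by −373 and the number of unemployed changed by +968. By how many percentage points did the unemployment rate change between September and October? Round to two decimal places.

The unemployment rate changed by +1.64 percentage points.

September: labor force = 51,149 + 4,487 = 55,636; u = 4,487/55,636 = 8.06%.
October: labor force = 50,776 + 5,455 = 56,231; u = 5,455/56,231 = 9.70%.
Change = 9.70% − 8.06% = +1.64 pp.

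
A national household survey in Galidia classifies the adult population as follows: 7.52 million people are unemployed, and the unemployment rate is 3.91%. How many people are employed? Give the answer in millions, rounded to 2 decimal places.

Labor force = U / u = 7.52 / 0.0391 ≈ 192.33 million.
Employed = labor force − unemployed = 192.33 − 7.52 = 184.81 million.

About 184.81 million are employed.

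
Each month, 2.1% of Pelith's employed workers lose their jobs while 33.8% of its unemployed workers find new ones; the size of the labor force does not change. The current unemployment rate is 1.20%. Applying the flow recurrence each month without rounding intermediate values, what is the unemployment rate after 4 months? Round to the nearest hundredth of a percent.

With a fixed labor force, u_{t+1} = u_t + s·(1−u_t) − f·u_t = u_t·(1−s−f) + s.
Here 1−s−f = 0.641 and s = 0.021.
u_1 = 0.012000 × 0.641 + 0.021 = 0.028692.
u_2 = 0.028692 × 0.641 + 0.021 = 0.039392.
u_3 = 0.039392 × 0.641 + 0.021 = 0.046250.
u_4 = 0.046250 × 0.641 + 0.021 = 0.050646.

Unemployment rate after four months ≈ 5.06%.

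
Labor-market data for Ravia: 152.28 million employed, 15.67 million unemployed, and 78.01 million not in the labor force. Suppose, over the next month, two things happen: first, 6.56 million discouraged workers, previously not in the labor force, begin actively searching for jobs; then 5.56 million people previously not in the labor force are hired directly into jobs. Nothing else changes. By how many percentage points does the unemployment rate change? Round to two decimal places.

Initially, labor force = 152.28 + 15.67 = 167.95 million, so u = 15.67/167.95 = 9.33%.
After the first change, unemployed and labor force both rise by 6.56 → E = 152.28, U = 22.23, labor force = 174.51 million.
After the second change, employed and labor force both rise by 5.56; unemployed unchanged → E = 157.84, U = 22.23, labor force = 180.07 million.
New unemployment rate = 22.23 / 180.07 = 12.35%.
Change = 12.35% − 9.33% = +3.02 percentage points.

The unemployment rate changes by +3.02 percentage points.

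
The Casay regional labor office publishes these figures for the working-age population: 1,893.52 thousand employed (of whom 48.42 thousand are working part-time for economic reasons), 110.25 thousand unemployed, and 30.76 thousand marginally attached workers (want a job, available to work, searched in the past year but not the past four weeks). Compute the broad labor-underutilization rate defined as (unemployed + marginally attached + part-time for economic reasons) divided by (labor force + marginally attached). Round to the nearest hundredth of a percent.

Broad underutilization rate ≈ 9.31%.

Labor force = 1,893.52 + 110.25 = 2,003.77 thousand.
Numerator = 110.25 + 30.76 + 48.42 = 189.43 thousand.
Denominator = 2,003.77 + 30.76 = 2,034.53 thousand.
Broad rate = 189.43 / 2,034.53 = 9.31%.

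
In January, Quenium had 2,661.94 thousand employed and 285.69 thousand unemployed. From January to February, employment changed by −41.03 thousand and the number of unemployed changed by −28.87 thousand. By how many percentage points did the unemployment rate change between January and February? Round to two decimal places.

January: labor force = 2,661.94 + 285.69 = 2,947.63; u = 285.69/2,947.63 = 9.69%.
February: labor force = 2,620.91 + 256.82 = 2,877.73; u = 256.82/2,877.73 = 8.92%.
Change = 8.92% − 9.69% = −0.77 pp.

The unemployment rate changed by −0.77 percentage points.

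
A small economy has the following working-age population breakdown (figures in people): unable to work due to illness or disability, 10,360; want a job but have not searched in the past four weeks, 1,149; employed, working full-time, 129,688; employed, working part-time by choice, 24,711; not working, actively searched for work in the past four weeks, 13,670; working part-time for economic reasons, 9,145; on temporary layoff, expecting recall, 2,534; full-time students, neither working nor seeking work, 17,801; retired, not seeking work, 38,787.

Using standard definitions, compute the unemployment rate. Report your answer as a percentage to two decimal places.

Employed = 129,688 + 24,711 + 9,145 = 163,544 (anyone who worked, including part-time for economic reasons, counts as employed).
Unemployed = 13,670 + 2,534 = 16,204 (jobless and actively searching, or on temporary layoff).
Labor force = 163,544 + 16,204 = 179,748.
Unemployment rate = 16,204 / 179,748 = 9.01%.

Unemployment rate ≈ 9.01%.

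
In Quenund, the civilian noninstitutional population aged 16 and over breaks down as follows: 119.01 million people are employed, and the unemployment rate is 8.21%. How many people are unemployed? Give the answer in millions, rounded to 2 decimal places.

Let U be the number unemployed. The labor force is E + U, and U/(E+U) = 0.0821.
So U = 0.0821 × 119.01 / (1 − 0.0821) = 9.7707 / 0.9179 ≈ 10.64 million.

About 10.64 million are unemployed.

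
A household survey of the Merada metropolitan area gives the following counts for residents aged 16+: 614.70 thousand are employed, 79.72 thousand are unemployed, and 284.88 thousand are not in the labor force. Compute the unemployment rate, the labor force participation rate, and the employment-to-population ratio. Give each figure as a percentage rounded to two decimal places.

Labor force = employed + unemployed = 614.70 + 79.72 = 694.42 thousand.
Working-age population = 694.42 + 284.88 = 979.30 thousand.
Unemployment rate = 79.72 / 694.42 = 11.48%.
Labor force participation rate = 694.42 / 979.30 = 70.91%.
Employment-population ratio = 614.70 / 979.30 = 62.77%.

Unemployment rate ≈ 11.48%; labor force participation rate ≈ 70.91%; employment-population ratio ≈ 62.77%.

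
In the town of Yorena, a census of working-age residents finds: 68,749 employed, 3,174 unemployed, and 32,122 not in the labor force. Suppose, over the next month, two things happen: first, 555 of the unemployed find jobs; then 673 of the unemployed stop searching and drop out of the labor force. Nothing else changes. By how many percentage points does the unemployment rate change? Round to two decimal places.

The unemployment rate changes by −1.68 percentage points.

Initially, labor force = 68,749 + 3,174 = 71,923, so u = 3,174/71,923 = 4.41%.
After the first change, unemployed falls and employed rises by 555; labor force unchanged → E = 69,304, U = 2,619, labor force = 71,923.
After the second change, unemployed and labor force both fall by 673 → E = 69,304, U = 1,946, labor force = 71,250.
New unemployment rate = 1,946 / 71,250 = 2.73%.
Change = 2.73% − 4.41% = −1.68 percentage points.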